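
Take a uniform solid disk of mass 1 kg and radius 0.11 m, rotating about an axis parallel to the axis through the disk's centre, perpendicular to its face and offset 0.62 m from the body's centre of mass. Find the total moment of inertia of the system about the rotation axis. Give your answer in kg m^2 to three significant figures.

I_cm = (1/2)MR² = (1/2)(1)(0.11)² = 0.00605 kg m^2; centre at d = 0.62 m, so the parallel axis theorem gives I = 0.00605 + (1)(0.62)² = 0.39045 kg m^2.

0.390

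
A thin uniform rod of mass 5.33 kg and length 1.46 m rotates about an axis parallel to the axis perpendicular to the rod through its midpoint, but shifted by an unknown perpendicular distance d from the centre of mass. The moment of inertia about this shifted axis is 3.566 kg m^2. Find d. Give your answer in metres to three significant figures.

About the centre-of-mass axis, I_cm = (1/12)ML² = (1/12)(5.33)(1.46)² = 0.94679 kg m^2.
Parallel axis theorem: I = I_cm + Md², so Md² = 3.566 − 0.94679 = 2.6192 kg m^2.
d = √(2.6192 / 5.33) = 0.70101 m.

0.701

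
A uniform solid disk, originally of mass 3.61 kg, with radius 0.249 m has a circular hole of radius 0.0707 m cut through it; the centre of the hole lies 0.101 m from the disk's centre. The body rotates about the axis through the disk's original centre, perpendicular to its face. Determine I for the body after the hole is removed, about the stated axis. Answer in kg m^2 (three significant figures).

Unpierced body about its centre: I₀ = (1/2)MR² = (1/2)(3.61)(0.249)² = 0.11191 kg m^2.
The removed disk has mass m = M·(r/R)² = (3.61)(0.0707/0.249)² = 0.29104 kg (same uniform areal density).
Its moment of inertia about the rotation axis (parallel-axis theorem): I_hole = (1/2)mr² + md² = (1/2)(0.29104)(0.0707)² + (0.29104)(0.101)² = 0.0036962 kg m^2.
Treating the hole as negative mass, I = I₀ − I_hole = 0.11191 − 0.0036962 = 0.10822 kg m^2.

0.108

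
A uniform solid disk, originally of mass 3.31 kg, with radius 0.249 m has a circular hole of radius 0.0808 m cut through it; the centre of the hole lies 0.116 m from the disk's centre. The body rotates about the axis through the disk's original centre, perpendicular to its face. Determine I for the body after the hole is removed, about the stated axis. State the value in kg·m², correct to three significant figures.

Unpierced body about its centre: I₀ = (1/2)MR² = (1/2)(3.31)(0.249)² = 0.10261 kg·m².
The removed disk has mass m = M·(r/R)² = (3.31)(0.0808/0.249)² = 0.34854 kg (same uniform areal density).
Its moment of inertia about the rotation axis (parallel-axis theorem): I_hole = (1/2)mr² + md² = (1/2)(0.34854)(0.0808)² + (0.34854)(0.116)² = 0.0058277 kg·m².
Treating the hole as negative mass, I = I₀ − I_hole = 0.10261 − 0.0058277 = 0.096784 kg·m².

0.0968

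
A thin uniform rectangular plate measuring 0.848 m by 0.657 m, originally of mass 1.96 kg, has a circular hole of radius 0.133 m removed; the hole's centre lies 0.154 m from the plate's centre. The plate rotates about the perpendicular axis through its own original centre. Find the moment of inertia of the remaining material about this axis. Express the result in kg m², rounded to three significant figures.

Unpierced body about its centre: I₀ = (1/12)M(a²+b²) = (1/12)(1.96)[(0.848)² + (0.657)²] = 0.18796 kg m².
The removed disk has mass m = M·πr²/(ab) = (1.96)·π(0.133)²/(0.848·0.657) = 0.1955 kg (same uniform areal density).
Its moment of inertia about the rotation axis (parallel-axis theorem): I_hole = (1/2)mr² + md² = (1/2)(0.1955)(0.133)² + (0.1955)(0.154)² = 0.0063656 kg m².
Treating the hole as negative mass, I = I₀ − I_hole = 0.18796 − 0.0063656 = 0.18159 kg m².

0.182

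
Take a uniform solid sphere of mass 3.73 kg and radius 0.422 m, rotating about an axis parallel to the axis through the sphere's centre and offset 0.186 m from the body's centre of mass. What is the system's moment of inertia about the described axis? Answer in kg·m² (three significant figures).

0.395

I_cm = (2/5)MR² = (2/5)(3.73)(0.422)² = 0.2657 kg·m²; centre at d = 0.186 m, so I = I_cm + Md² gives I = 0.2657 + (3.73)(0.186)² = 0.39474 kg·m².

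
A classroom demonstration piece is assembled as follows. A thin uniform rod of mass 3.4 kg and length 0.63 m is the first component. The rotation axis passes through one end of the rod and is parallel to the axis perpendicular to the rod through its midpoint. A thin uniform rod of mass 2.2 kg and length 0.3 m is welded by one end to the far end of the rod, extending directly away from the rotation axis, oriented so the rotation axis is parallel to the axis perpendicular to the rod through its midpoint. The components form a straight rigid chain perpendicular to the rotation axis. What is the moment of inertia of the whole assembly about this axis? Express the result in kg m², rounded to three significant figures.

Thin rod: I_cm = (1/12)ML² = (1/12)(3.4)(0.63)² = 0.11245 kg m²; centre at d = 0.315 m, so I = I_cm + Md² gives I = 0.11245 + (3.4)(0.315)² = 0.44982 kg m².
Thin rod: I_cm = (1/12)ML² = (1/12)(2.2)(0.3)² = 0.0165 kg m²; centre at d = 0.315 + 0.315 + 0.15 = 0.78 m, so I = I_cm + Md² gives I = 0.0165 + (2.2)(0.78)² = 1.355 kg m².
Total I = 0.44982 + 1.355 = 1.8048 kg m².

1.80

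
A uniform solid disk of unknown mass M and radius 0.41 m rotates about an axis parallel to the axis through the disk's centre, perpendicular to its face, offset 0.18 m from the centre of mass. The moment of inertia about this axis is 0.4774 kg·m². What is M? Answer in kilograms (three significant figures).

4.10

I = I_cm + Md² = (1/2)MR² + Md² = M·[0.5·(0.41)² + (0.18)²] = M·0.11645.
So M = 0.4774 / 0.11645 = 4.0996 kg.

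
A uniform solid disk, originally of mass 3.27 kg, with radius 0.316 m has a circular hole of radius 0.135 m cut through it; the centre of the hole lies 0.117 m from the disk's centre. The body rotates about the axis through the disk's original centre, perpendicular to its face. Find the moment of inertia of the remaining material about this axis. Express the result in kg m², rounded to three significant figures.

0.150

Unpierced body about its centre: I₀ = (1/2)MR² = (1/2)(3.27)(0.316)² = 0.16326 kg m².
The removed disk has mass m = M·(r/R)² = (3.27)(0.135/0.316)² = 0.59682 kg (same uniform areal density).
Its moment of inertia about the rotation axis (parallel-axis theorem): I_hole = (1/2)mr² + md² = (1/2)(0.59682)(0.135)² + (0.59682)(0.117)² = 0.013608 kg m².
Treating the hole as negative mass, I = I₀ − I_hole = 0.16326 − 0.013608 = 0.14966 kg m².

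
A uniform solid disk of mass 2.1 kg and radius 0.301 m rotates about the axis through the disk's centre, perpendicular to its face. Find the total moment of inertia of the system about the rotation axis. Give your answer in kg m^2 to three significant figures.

I_cm = (1/2)MR² = (1/2)(2.1)(0.301)² = 0.095131 kg m^2; axis through the centre, so I = 0.095131 kg m^2.

0.0951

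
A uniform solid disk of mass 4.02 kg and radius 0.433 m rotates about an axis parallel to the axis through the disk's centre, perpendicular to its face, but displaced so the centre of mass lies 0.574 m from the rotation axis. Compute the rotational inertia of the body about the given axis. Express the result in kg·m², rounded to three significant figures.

I_cm = (1/2)MR² = (1/2)(4.02)(0.433)² = 0.37685 kg·m²; centre at d = 0.574 m, so I = I_cm + Md² gives I = 0.37685 + (4.02)(0.574)² = 1.7013 kg·m².

1.70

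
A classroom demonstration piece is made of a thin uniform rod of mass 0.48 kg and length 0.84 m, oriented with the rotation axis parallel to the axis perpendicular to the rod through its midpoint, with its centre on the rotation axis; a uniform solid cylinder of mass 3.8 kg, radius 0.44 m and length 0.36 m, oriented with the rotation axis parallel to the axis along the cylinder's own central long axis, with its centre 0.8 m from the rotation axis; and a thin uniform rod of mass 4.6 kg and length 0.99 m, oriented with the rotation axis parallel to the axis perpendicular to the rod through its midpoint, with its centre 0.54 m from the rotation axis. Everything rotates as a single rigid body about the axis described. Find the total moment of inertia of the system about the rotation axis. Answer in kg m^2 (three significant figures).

4.55

Thin rod: I_cm = (1/12)ML² = (1/12)(0.48)(0.84)² = 0.028224 kg m^2; axis through the centre, so I = 0.028224 kg m^2.
Solid cylinder: I_cm = (1/2)MR² = (1/2)(3.8)(0.44)² = 0.36784 kg m^2; centre at d = 0.8 m, so I = I_cm + Md² gives I = 0.36784 + (3.8)(0.8)² = 2.7998 kg m^2.
Thin rod: I_cm = (1/12)ML² = (1/12)(4.6)(0.99)² = 0.3757 kg m^2; centre at d = 0.54 m, so I = I_cm + Md² gives I = 0.3757 + (4.6)(0.54)² = 1.7171 kg m^2.
Total I = 0.028224 + 2.7998 + 1.7171 = 4.5451 kg m^2.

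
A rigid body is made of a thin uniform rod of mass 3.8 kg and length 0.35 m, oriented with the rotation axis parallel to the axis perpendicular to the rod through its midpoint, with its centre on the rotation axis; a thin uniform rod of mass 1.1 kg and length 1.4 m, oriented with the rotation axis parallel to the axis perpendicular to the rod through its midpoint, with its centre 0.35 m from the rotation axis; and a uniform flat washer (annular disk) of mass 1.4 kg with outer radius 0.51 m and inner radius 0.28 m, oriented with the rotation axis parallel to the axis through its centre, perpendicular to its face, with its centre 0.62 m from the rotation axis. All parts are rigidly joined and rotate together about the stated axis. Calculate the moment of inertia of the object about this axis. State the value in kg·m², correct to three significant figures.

1.13

Thin rod: I_cm = (1/12)ML² = (1/12)(3.8)(0.35)² = 0.038792 kg·m²; axis through the centre, so I = 0.038792 kg·m².
Thin rod: I_cm = (1/12)ML² = (1/12)(1.1)(1.4)² = 0.17967 kg·m²; centre at d = 0.35 m, so I = I_cm + Md² gives I = 0.17967 + (1.1)(0.35)² = 0.31442 kg·m².
Annular disk: I_cm = (1/2)M(R²+r²) = (1/2)(1.4)[(0.51)² + (0.28)²] = 0.23695 kg·m²; centre at d = 0.62 m, so I = I_cm + Md² gives I = 0.23695 + (1.4)(0.62)² = 0.77511 kg·m².
Total I = 0.038792 + 0.31442 + 0.77511 = 1.1283 kg·m².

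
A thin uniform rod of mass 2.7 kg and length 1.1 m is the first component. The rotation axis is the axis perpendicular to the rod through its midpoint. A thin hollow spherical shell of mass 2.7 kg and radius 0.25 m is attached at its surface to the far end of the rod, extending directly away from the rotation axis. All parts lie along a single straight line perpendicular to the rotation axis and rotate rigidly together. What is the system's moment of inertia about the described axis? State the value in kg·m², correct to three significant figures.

2.11

Thin rod: I_cm = (1/12)ML² = (1/12)(2.7)(1.1)² = 0.27225 kg·m²; axis through the centre, so I = 0.27225 kg·m².
Spherical shell: I_cm = (2/3)MR² = (2/3)(2.7)(0.25)² = 0.1125 kg·m²; centre at d = 0.55 + 0.25 = 0.8 m, so I = I_cm + Md² gives I = 0.1125 + (2.7)(0.8)² = 1.8405 kg·m².
Total I = 0.27225 + 1.8405 = 2.1128 kg·m².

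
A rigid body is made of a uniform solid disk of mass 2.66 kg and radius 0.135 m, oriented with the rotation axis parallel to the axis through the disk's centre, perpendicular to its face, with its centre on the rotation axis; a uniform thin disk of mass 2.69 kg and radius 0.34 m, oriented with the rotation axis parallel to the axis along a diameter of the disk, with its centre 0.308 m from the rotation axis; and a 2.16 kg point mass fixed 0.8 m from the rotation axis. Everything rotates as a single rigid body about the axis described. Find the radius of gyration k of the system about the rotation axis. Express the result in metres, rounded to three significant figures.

Solid disk: I_cm = (1/2)MR² = (1/2)(2.66)(0.135)² = 0.024239 kg m^2; axis through the centre, so I = 0.024239 kg m^2.
Thin disk: I_cm = (1/4)MR² = (1/4)(2.69)(0.34)² = 0.077741 kg m^2; centre at d = 0.308 m, so the parallel axis theorem gives I = 0.077741 + (2.69)(0.308)² = 0.33293 kg m^2.
Point mass: I_cm = 0; centre at d = 0.8 m, so the parallel axis theorem gives I = 0 + (2.16)(0.8)² = 1.3824 kg m^2.
Total I = 1.7396 kg m^2; total mass M = 7.51 kg.
k = √(I/M) = √(1.7396/7.51) = 0.48128 m.

0.481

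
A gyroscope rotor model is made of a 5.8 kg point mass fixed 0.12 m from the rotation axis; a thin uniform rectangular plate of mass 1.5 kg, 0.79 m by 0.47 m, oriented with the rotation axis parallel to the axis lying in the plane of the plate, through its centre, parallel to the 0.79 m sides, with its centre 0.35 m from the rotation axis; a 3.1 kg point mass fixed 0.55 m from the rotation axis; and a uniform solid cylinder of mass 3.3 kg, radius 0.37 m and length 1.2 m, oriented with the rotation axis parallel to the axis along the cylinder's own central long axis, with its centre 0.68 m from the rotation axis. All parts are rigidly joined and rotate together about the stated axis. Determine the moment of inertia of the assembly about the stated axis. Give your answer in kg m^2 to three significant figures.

Point mass: I_cm = 0; centre at d = 0.12 m, so I = I_cm + Md² gives I = 0 + (5.8)(0.12)² = 0.08352 kg m^2.
Rectangular plate: I_cm = (1/12)Mb² = (1/12)(1.5)(0.47)² = 0.027612 kg m^2; centre at d = 0.35 m, so I = I_cm + Md² gives I = 0.027612 + (1.5)(0.35)² = 0.21136 kg m^2.
Point mass: I_cm = 0; centre at d = 0.55 m, so I = I_cm + Md² gives I = 0 + (3.1)(0.55)² = 0.93775 kg m^2.
Solid cylinder: I_cm = (1/2)MR² = (1/2)(3.3)(0.37)² = 0.22588 kg m^2; centre at d = 0.68 m, so I = I_cm + Md² gives I = 0.22588 + (3.3)(0.68)² = 1.7518 kg m^2.
Total I = 0.08352 + 0.21136 + 0.93775 + 1.7518 = 2.9844 kg m^2.

2.98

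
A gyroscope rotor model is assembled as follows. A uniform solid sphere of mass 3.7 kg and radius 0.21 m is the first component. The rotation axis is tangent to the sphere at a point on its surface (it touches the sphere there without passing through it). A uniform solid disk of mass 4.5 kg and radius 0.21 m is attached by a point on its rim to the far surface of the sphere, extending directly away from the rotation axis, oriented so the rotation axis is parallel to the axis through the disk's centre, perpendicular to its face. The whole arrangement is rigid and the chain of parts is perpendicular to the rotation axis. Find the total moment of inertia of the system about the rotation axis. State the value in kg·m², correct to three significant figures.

Solid sphere: I_cm = (2/5)MR² = (2/5)(3.7)(0.21)² = 0.065268 kg·m²; centre at d = 0.21 m, so the parallel axis theorem gives I = 0.065268 + (3.7)(0.21)² = 0.22844 kg·m².
Solid disk: I_cm = (1/2)MR² = (1/2)(4.5)(0.21)² = 0.099225 kg·m²; centre at d = 0.21 + 0.21 + 0.21 = 0.63 m, so the parallel axis theorem gives I = 0.099225 + (4.5)(0.63)² = 1.8853 kg·m².
Total I = 0.22844 + 1.8853 = 2.1137 kg·m².

2.11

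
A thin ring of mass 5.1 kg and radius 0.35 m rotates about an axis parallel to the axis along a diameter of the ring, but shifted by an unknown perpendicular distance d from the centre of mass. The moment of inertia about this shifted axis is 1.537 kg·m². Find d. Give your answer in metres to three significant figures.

0.490

About the centre-of-mass axis, I_cm = (1/2)MR² = (1/2)(5.1)(0.35)² = 0.31237 kg·m².
Parallel axis theorem: I = I_cm + Md², so Md² = 1.537 − 0.31237 = 1.2246 kg·m².
d = √(1.2246 / 5.1) = 0.49002 m.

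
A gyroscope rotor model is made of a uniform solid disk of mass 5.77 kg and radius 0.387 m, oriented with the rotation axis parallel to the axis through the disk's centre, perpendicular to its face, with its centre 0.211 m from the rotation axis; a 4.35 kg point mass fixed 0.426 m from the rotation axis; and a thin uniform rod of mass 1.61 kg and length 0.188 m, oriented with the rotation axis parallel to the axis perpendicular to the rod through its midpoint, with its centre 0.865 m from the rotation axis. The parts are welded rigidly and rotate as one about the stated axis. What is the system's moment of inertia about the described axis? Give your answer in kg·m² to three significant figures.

2.69

Solid disk: I_cm = (1/2)MR² = (1/2)(5.77)(0.387)² = 0.43208 kg·m²; centre at d = 0.211 m, so the parallel axis theorem gives I = 0.43208 + (5.77)(0.211)² = 0.68897 kg·m².
Point mass: I_cm = 0; centre at d = 0.426 m, so the parallel axis theorem gives I = 0 + (4.35)(0.426)² = 0.78942 kg·m².
Thin rod: I_cm = (1/12)ML² = (1/12)(1.61)(0.188)² = 0.004742 kg·m²; centre at d = 0.865 m, so the parallel axis theorem gives I = 0.004742 + (1.61)(0.865)² = 1.2094 kg·m².
Total I = 0.68897 + 0.78942 + 1.2094 = 2.6878 kg·m².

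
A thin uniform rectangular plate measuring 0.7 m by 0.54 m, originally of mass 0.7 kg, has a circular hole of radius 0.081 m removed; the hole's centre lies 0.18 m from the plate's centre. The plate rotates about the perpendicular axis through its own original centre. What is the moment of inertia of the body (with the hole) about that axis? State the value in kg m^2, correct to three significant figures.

0.0442

Unpierced body about its centre: I₀ = (1/12)M(a²+b²) = (1/12)(0.7)[(0.7)² + (0.54)²] = 0.045593 kg m^2.
The removed disk has mass m = M·πr²/(ab) = (0.7)·π(0.081)²/(0.7·0.54) = 0.03817 kg (same uniform areal density).
Its moment of inertia about the rotation axis (parallel-axis theorem): I_hole = (1/2)mr² + md² = (1/2)(0.03817)(0.081)² + (0.03817)(0.18)² = 0.0013619 kg m^2.
Treating the hole as negative mass, I = I₀ − I_hole = 0.045593 − 0.0013619 = 0.044231 kg m^2.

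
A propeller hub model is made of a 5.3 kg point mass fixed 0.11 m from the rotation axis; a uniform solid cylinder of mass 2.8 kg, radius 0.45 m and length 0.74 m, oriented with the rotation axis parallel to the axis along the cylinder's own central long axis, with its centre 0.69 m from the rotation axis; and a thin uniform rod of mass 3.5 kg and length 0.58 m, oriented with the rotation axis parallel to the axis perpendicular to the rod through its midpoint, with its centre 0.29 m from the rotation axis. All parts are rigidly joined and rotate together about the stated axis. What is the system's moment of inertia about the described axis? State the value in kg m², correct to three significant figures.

Point mass: I_cm = 0; centre at d = 0.11 m, so I = I_cm + Md² gives I = 0 + (5.3)(0.11)² = 0.06413 kg m².
Solid cylinder: I_cm = (1/2)MR² = (1/2)(2.8)(0.45)² = 0.2835 kg m²; centre at d = 0.69 m, so I = I_cm + Md² gives I = 0.2835 + (2.8)(0.69)² = 1.6166 kg m².
Thin rod: I_cm = (1/12)ML² = (1/12)(3.5)(0.58)² = 0.098117 kg m²; centre at d = 0.29 m, so I = I_cm + Md² gives I = 0.098117 + (3.5)(0.29)² = 0.39247 kg m².
Total I = 0.06413 + 1.6166 + 0.39247 = 2.0732 kg m².

2.07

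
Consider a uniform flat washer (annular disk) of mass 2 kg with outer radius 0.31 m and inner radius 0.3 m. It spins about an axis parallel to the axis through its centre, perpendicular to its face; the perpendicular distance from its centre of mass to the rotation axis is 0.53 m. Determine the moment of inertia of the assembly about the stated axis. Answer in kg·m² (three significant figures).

0.748

I_cm = (1/2)M(R²+r²) = (1/2)(2)[(0.31)² + (0.3)²] = 0.1861 kg·m²; centre at d = 0.53 m, so the parallel axis theorem gives I = 0.1861 + (2)(0.53)² = 0.7479 kg·m².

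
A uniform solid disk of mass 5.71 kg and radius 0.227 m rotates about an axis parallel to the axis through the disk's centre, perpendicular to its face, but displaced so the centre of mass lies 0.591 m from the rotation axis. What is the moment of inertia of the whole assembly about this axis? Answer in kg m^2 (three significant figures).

I_cm = (1/2)MR² = (1/2)(5.71)(0.227)² = 0.14712 kg m^2; centre at d = 0.591 m, so the parallel axis theorem gives I = 0.14712 + (5.71)(0.591)² = 2.1415 kg m^2.

2.14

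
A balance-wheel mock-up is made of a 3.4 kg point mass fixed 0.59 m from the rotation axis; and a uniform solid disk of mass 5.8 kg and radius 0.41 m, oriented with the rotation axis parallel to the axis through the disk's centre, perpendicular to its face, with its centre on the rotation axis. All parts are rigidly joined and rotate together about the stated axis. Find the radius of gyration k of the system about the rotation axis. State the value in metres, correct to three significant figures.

0.426

Point mass: I_cm = 0; centre at d = 0.59 m, so the parallel axis theorem gives I = 0 + (3.4)(0.59)² = 1.1835 kg·m².
Solid disk: I_cm = (1/2)MR² = (1/2)(5.8)(0.41)² = 0.48749 kg·m²; axis through the centre, so I = 0.48749 kg·m².
Total I = 1.671 kg·m²; total mass M = 9.2 kg.
k = √(I/M) = √(1.671/9.2) = 0.42619 m.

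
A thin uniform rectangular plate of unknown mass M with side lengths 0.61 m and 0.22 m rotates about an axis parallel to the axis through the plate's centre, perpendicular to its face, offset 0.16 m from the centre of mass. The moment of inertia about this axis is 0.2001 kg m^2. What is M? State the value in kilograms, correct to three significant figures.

3.30

I = I_cm + Md² = (1/12)M(a²+b²) + Md² = M·[0.0833333·[(0.61)² + (0.22)²] + (0.16)²] = M·0.060642.
So M = 0.2001 / 0.060642 = 3.2997 kg.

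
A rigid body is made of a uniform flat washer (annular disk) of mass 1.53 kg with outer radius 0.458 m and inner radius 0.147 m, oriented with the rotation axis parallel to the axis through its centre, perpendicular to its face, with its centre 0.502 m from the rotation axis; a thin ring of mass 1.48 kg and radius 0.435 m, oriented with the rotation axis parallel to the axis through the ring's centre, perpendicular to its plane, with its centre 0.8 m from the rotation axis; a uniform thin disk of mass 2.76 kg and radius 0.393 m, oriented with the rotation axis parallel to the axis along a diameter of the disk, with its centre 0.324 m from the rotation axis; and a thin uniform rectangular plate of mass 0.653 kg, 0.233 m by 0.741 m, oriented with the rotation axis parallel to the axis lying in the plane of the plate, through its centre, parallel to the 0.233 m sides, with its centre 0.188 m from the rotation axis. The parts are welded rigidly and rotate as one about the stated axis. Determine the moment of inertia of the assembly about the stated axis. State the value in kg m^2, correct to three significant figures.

Annular disk: I_cm = (1/2)M(R²+r²) = (1/2)(1.53)[(0.458)² + (0.147)²] = 0.177 kg m^2; centre at d = 0.502 m, so I = I_cm + Md² gives I = 0.177 + (1.53)(0.502)² = 0.56257 kg m^2.
Thin ring: I_cm = MR² = (1.48)(0.435)² = 0.28005 kg m^2; centre at d = 0.8 m, so I = I_cm + Md² gives I = 0.28005 + (1.48)(0.8)² = 1.2273 kg m^2.
Thin disk: I_cm = (1/4)MR² = (1/4)(2.76)(0.393)² = 0.10657 kg m^2; centre at d = 0.324 m, so I = I_cm + Md² gives I = 0.10657 + (2.76)(0.324)² = 0.3963 kg m^2.
Rectangular plate: I_cm = (1/12)Mb² = (1/12)(0.653)(0.741)² = 0.029879 kg m^2; centre at d = 0.188 m, so I = I_cm + Md² gives I = 0.029879 + (0.653)(0.188)² = 0.052959 kg m^2.
Total I = 0.56257 + 1.2273 + 0.3963 + 0.052959 = 2.2391 kg m^2.

2.24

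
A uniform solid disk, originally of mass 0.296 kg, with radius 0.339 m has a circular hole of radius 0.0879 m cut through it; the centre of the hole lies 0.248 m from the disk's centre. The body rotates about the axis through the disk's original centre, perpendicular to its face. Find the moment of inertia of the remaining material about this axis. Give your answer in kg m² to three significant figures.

Unpierced body about its centre: I₀ = (1/2)MR² = (1/2)(0.296)(0.339)² = 0.017008 kg m².
The removed disk has mass m = M·(r/R)² = (0.296)(0.0879/0.339)² = 0.019901 kg (same uniform areal density).
Its moment of inertia about the rotation axis (parallel-axis theorem): I_hole = (1/2)mr² + md² = (1/2)(0.019901)(0.0879)² + (0.019901)(0.248)² = 0.0013009 kg m².
Treating the hole as negative mass, I = I₀ − I_hole = 0.017008 − 0.0013009 = 0.015707 kg m².

0.0157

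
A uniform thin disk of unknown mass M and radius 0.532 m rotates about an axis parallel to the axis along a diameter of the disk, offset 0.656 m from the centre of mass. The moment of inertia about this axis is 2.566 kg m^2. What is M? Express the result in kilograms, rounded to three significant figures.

I = I_cm + Md² = (1/4)MR² + Md² = M·[0.25·(0.532)² + (0.656)²] = M·0.50109.
So M = 2.566 / 0.50109 = 5.1208 kg.

5.12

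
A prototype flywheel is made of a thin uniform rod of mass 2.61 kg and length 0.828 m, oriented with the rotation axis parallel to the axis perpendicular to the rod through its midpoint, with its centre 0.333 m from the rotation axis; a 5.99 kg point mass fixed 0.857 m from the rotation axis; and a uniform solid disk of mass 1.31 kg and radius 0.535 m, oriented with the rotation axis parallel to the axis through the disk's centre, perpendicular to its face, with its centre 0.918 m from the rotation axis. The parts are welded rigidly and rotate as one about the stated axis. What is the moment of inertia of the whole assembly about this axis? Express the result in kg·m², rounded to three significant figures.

6.13

Thin rod: I_cm = (1/12)ML² = (1/12)(2.61)(0.828)² = 0.14911 kg·m²; centre at d = 0.333 m, so the parallel axis theorem gives I = 0.14911 + (2.61)(0.333)² = 0.43853 kg·m².
Point mass: I_cm = 0; centre at d = 0.857 m, so the parallel axis theorem gives I = 0 + (5.99)(0.857)² = 4.3993 kg·m².
Solid disk: I_cm = (1/2)MR² = (1/2)(1.31)(0.535)² = 0.18748 kg·m²; centre at d = 0.918 m, so the parallel axis theorem gives I = 0.18748 + (1.31)(0.918)² = 1.2914 kg·m².
Total I = 0.43853 + 4.3993 + 1.2914 = 6.1293 kg·m².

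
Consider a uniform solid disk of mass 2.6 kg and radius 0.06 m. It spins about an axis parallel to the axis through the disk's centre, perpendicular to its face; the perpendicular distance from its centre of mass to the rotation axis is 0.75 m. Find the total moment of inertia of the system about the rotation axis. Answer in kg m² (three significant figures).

1.47

I_cm = (1/2)MR² = (1/2)(2.6)(0.06)² = 0.00468 kg m²; centre at d = 0.75 m, so the parallel axis theorem gives I = 0.00468 + (2.6)(0.75)² = 1.4672 kg m².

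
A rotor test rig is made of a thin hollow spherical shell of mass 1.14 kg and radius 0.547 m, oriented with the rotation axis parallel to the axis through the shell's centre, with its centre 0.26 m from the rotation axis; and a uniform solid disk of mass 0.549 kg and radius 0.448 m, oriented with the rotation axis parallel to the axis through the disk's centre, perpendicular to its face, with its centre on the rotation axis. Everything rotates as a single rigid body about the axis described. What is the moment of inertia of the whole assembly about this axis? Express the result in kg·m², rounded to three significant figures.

0.360

Spherical shell: I_cm = (2/3)MR² = (2/3)(1.14)(0.547)² = 0.2274 kg·m²; centre at d = 0.26 m, so the parallel axis theorem gives I = 0.2274 + (1.14)(0.26)² = 0.30446 kg·m².
Solid disk: I_cm = (1/2)MR² = (1/2)(0.549)(0.448)² = 0.055093 kg·m²; axis through the centre, so I = 0.055093 kg·m².
Total I = 0.30446 + 0.055093 = 0.35956 kg·m².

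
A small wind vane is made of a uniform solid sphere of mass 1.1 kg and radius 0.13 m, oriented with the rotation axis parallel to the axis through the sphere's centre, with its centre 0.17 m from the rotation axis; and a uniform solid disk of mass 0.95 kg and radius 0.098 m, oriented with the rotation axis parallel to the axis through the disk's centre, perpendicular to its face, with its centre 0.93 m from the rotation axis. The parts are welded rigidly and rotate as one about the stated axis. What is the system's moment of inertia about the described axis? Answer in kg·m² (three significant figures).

Solid sphere: I_cm = (2/5)MR² = (2/5)(1.1)(0.13)² = 0.007436 kg·m²; centre at d = 0.17 m, so the parallel axis theorem gives I = 0.007436 + (1.1)(0.17)² = 0.039226 kg·m².
Solid disk: I_cm = (1/2)MR² = (1/2)(0.95)(0.098)² = 0.0045619 kg·m²; centre at d = 0.93 m, so the parallel axis theorem gives I = 0.0045619 + (0.95)(0.93)² = 0.82622 kg·m².
Total I = 0.039226 + 0.82622 = 0.86544 kg·m².

0.865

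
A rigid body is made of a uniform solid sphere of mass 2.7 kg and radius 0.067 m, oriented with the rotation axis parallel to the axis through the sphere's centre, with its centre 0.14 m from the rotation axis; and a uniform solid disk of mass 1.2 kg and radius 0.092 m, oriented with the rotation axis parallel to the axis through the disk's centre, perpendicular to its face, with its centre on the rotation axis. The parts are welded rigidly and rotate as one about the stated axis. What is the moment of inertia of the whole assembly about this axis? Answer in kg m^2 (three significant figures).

0.0628

Solid sphere: I_cm = (2/5)MR² = (2/5)(2.7)(0.067)² = 0.0048481 kg m^2; centre at d = 0.14 m, so the parallel axis theorem gives I = 0.0048481 + (2.7)(0.14)² = 0.057768 kg m^2.
Solid disk: I_cm = (1/2)MR² = (1/2)(1.2)(0.092)² = 0.0050784 kg m^2; axis through the centre, so I = 0.0050784 kg m^2.
Total I = 0.057768 + 0.0050784 = 0.062847 kg m^2.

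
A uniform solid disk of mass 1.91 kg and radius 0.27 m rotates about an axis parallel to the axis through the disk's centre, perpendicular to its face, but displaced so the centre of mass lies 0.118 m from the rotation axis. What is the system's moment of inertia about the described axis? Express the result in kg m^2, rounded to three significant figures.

0.0962

I_cm = (1/2)MR² = (1/2)(1.91)(0.27)² = 0.06962 kg m^2; centre at d = 0.118 m, so the parallel axis theorem gives I = 0.06962 + (1.91)(0.118)² = 0.096214 kg m^2.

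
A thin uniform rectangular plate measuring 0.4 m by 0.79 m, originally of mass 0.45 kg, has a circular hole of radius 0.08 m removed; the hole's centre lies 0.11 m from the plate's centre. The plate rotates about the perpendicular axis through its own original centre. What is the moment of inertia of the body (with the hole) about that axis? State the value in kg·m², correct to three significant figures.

Unpierced body about its centre: I₀ = (1/12)M(a²+b²) = (1/12)(0.45)[(0.4)² + (0.79)²] = 0.029404 kg·m².
The removed disk has mass m = M·πr²/(ab) = (0.45)·π(0.08)²/(0.4·0.79) = 0.028632 kg (same uniform areal density).
Its moment of inertia about the rotation axis (parallel-axis theorem): I_hole = (1/2)mr² + md² = (1/2)(0.028632)(0.08)² + (0.028632)(0.11)² = 0.00043807 kg·m².
Treating the hole as negative mass, I = I₀ − I_hole = 0.029404 − 0.00043807 = 0.028966 kg·m².

0.0290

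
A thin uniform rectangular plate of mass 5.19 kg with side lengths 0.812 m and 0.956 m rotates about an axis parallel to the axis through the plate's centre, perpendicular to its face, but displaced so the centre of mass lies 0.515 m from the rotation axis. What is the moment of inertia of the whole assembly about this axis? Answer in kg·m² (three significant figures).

2.06

I_cm = (1/12)M(a²+b²) = (1/12)(5.19)[(0.812)² + (0.956)²] = 0.68044 kg·m²; centre at d = 0.515 m, so the parallel axis theorem gives I = 0.68044 + (5.19)(0.515)² = 2.057 kg·m².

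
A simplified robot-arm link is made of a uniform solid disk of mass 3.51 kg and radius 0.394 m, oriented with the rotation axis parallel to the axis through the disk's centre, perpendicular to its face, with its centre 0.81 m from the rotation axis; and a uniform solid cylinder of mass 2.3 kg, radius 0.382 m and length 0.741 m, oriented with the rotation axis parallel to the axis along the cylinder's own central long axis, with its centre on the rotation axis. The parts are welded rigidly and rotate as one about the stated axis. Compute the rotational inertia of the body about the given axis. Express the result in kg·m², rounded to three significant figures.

2.74

Solid disk: I_cm = (1/2)MR² = (1/2)(3.51)(0.394)² = 0.27244 kg·m²; centre at d = 0.81 m, so I = I_cm + Md² gives I = 0.27244 + (3.51)(0.81)² = 2.5754 kg·m².
Solid cylinder: I_cm = (1/2)MR² = (1/2)(2.3)(0.382)² = 0.16781 kg·m²; axis through the centre, so I = 0.16781 kg·m².
Total I = 2.5754 + 0.16781 = 2.7432 kg·m².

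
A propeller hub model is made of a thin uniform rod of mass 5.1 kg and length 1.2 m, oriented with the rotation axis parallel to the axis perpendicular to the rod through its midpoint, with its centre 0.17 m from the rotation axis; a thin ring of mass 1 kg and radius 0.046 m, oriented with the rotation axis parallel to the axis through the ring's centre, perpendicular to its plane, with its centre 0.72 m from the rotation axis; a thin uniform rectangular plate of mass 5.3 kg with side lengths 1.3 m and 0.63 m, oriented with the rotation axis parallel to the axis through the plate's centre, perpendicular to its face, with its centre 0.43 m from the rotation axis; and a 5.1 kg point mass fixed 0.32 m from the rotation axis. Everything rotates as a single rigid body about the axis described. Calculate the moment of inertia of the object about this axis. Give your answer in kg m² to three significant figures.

3.70

Thin rod: I_cm = (1/12)ML² = (1/12)(5.1)(1.2)² = 0.612 kg m²; centre at d = 0.17 m, so I = I_cm + Md² gives I = 0.612 + (5.1)(0.17)² = 0.75939 kg m².
Thin ring: I_cm = MR² = (1)(0.046)² = 0.002116 kg m²; centre at d = 0.72 m, so I = I_cm + Md² gives I = 0.002116 + (1)(0.72)² = 0.52052 kg m².
Rectangular plate: I_cm = (1/12)M(a²+b²) = (1/12)(5.3)[(1.3)² + (0.63)²] = 0.92171 kg m²; centre at d = 0.43 m, so I = I_cm + Md² gives I = 0.92171 + (5.3)(0.43)² = 1.9017 kg m².
Point mass: I_cm = 0; centre at d = 0.32 m, so I = I_cm + Md² gives I = 0 + (5.1)(0.32)² = 0.52224 kg m².
Total I = 0.75939 + 0.52052 + 1.9017 + 0.52224 = 3.7038 kg m².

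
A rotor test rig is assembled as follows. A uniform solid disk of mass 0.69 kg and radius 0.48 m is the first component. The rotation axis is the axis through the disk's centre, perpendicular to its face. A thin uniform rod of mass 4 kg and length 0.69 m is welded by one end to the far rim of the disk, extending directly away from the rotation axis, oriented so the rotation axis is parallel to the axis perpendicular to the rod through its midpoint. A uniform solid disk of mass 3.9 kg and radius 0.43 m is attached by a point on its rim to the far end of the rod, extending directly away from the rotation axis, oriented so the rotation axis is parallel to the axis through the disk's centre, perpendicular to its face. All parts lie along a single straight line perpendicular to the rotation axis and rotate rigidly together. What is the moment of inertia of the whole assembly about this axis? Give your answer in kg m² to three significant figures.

13.3

Solid disk: I_cm = (1/2)MR² = (1/2)(0.69)(0.48)² = 0.079488 kg m²; axis through the centre, so I = 0.079488 kg m².
Thin rod: I_cm = (1/12)ML² = (1/12)(4)(0.69)² = 0.1587 kg m²; centre at d = 0.48 + 0.345 = 0.825 m, so I = I_cm + Md² gives I = 0.1587 + (4)(0.825)² = 2.8812 kg m².
Solid disk: I_cm = (1/2)MR² = (1/2)(3.9)(0.43)² = 0.36055 kg m²; centre at d = 0.48 + 0.345 + 0.345 + 0.43 = 1.6 m, so I = I_cm + Md² gives I = 0.36055 + (3.9)(1.6)² = 10.345 kg m².
Total I = 0.079488 + 2.8812 + 10.345 = 13.305 kg m².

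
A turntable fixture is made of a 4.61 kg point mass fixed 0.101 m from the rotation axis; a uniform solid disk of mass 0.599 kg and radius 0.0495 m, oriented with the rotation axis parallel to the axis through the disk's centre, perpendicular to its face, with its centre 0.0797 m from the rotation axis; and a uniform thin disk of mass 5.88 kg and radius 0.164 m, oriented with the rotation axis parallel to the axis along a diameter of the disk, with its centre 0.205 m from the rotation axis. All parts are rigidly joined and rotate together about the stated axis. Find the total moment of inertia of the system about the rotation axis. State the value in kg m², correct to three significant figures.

0.338

Point mass: I_cm = 0; centre at d = 0.101 m, so I = I_cm + Md² gives I = 0 + (4.61)(0.101)² = 0.047027 kg m².
Solid disk: I_cm = (1/2)MR² = (1/2)(0.599)(0.0495)² = 0.00073385 kg m²; centre at d = 0.0797 m, so I = I_cm + Md² gives I = 0.00073385 + (0.599)(0.0797)² = 0.0045388 kg m².
Thin disk: I_cm = (1/4)MR² = (1/4)(5.88)(0.164)² = 0.039537 kg m²; centre at d = 0.205 m, so I = I_cm + Md² gives I = 0.039537 + (5.88)(0.205)² = 0.28664 kg m².
Total I = 0.047027 + 0.0045388 + 0.28664 = 0.33821 kg m².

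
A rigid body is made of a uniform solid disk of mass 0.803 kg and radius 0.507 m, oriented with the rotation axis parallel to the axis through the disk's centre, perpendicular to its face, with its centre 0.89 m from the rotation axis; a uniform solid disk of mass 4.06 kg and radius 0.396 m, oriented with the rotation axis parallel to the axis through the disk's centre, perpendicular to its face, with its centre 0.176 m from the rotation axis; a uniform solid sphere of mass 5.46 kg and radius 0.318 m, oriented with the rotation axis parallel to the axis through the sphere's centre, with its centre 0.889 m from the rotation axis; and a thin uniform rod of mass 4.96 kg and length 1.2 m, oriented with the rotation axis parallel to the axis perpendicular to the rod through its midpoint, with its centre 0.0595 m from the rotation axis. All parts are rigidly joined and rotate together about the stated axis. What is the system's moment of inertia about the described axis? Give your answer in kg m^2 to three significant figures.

Solid disk: I_cm = (1/2)MR² = (1/2)(0.803)(0.507)² = 0.10321 kg m^2; centre at d = 0.89 m, so the parallel axis theorem gives I = 0.10321 + (0.803)(0.89)² = 0.73926 kg m^2.
Solid disk: I_cm = (1/2)MR² = (1/2)(4.06)(0.396)² = 0.31834 kg m^2; centre at d = 0.176 m, so the parallel axis theorem gives I = 0.31834 + (4.06)(0.176)² = 0.4441 kg m^2.
Solid sphere: I_cm = (2/5)MR² = (2/5)(5.46)(0.318)² = 0.22085 kg m^2; centre at d = 0.889 m, so the parallel axis theorem gives I = 0.22085 + (5.46)(0.889)² = 4.536 kg m^2.
Thin rod: I_cm = (1/12)ML² = (1/12)(4.96)(1.2)² = 0.5952 kg m^2; centre at d = 0.0595 m, so the parallel axis theorem gives I = 0.5952 + (4.96)(0.0595)² = 0.61276 kg m^2.
Total I = 0.73926 + 0.4441 + 4.536 + 0.61276 = 6.3321 kg m^2.

6.33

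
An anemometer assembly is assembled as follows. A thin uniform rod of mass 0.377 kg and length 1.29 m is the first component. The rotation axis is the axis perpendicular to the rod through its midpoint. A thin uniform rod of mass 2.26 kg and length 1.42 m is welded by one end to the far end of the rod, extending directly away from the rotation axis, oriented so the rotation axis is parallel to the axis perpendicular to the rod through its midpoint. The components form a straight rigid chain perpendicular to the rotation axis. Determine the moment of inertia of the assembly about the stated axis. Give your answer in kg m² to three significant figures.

4.58

Thin rod: I_cm = (1/12)ML² = (1/12)(0.377)(1.29)² = 0.05228 kg m²; axis through the centre, so I = 0.05228 kg m².
Thin rod: I_cm = (1/12)ML² = (1/12)(2.26)(1.42)² = 0.37976 kg m²; centre at d = 0.645 + 0.71 = 1.355 m, so the parallel axis theorem gives I = 0.37976 + (2.26)(1.355)² = 4.5292 kg m².
Total I = 0.05228 + 4.5292 = 4.5815 kg m².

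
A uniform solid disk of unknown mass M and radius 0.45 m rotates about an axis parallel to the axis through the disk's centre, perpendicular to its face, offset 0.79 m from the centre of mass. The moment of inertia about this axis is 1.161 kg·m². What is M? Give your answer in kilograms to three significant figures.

I = I_cm + Md² = (1/2)MR² + Md² = M·[0.5·(0.45)² + (0.79)²] = M·0.72535.
So M = 1.161 / 0.72535 = 1.6006 kg.

1.60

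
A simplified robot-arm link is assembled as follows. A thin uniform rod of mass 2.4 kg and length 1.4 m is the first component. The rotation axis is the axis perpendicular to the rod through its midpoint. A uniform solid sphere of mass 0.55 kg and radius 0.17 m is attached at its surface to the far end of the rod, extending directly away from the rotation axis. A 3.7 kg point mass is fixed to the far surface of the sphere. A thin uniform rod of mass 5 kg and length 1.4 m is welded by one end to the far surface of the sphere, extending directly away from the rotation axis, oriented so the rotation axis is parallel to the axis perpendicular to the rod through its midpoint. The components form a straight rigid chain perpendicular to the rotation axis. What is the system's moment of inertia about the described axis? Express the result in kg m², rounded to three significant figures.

Thin rod: I_cm = (1/12)ML² = (1/12)(2.4)(1.4)² = 0.392 kg m²; axis through the centre, so I = 0.392 kg m².
Solid sphere: I_cm = (2/5)MR² = (2/5)(0.55)(0.17)² = 0.006358 kg m²; centre at d = 0.7 + 0.17 = 0.87 m, so I = I_cm + Md² gives I = 0.006358 + (0.55)(0.87)² = 0.42265 kg m².
Point mass: I_cm = 0; centre at d = 0.7 + 0.17 + 0.17 = 1.04 m, so I = I_cm + Md² gives I = 0 + (3.7)(1.04)² = 4.0019 kg m².
Thin rod: I_cm = (1/12)ML² = (1/12)(5)(1.4)² = 0.81667 kg m²; centre at d = 0.7 + 0.17 + 0.17 + 0.7 = 1.74 m, so I = I_cm + Md² gives I = 0.81667 + (5)(1.74)² = 15.955 kg m².
Total I = 0.392 + 0.42265 + 4.0019 + 15.955 = 20.771 kg m².

20.8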